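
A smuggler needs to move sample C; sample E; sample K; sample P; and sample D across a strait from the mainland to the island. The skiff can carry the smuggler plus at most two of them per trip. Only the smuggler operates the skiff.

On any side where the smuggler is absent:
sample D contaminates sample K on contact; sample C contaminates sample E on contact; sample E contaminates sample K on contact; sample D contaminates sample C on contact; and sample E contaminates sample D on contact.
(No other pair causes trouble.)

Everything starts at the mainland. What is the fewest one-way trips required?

Counting alone: the smuggler can take at most 2 across per trip to the island, so moving all 5 needs at least 3 loaded trips out, with a return between consecutive ones — at least 5 crossings.
The safety rule pushes this higher. Following every safe sequence of crossings, the most of the 5 that can be at the island as the skiff arrives there on crossing 5 is 4 — never all 5.
So no plan with fewer than 7 crossings exists, and this one achieves 7:
1. Smuggler goes to the island with sample D and sample E.  [the mainland: sample C, sample K, sample P | the island: sample D, sample E]
2. Smuggler goes back to the mainland with sample E.  [the mainland: sample C, sample E, sample K, sample P | the island: sample D]
3. Smuggler goes to the island with sample C and sample K.  [the mainland: sample E, sample P | the island: sample C, sample D, sample K]
4. Smuggler goes back to the mainland with sample D.  [the mainland: sample D, sample E, sample P | the island: sample C, sample K]
5. Smuggler goes to the island with sample E and sample P.  [the mainland: sample D | the island: sample C, sample E, sample K, sample P]
6. Smuggler goes back to the mainland with sample E.  [the mainland: sample D, sample E | the island: sample C, sample K, sample P]
7. Smuggler goes to the island with sample D and sample E.  [the mainland: — | the island: sample C, sample D, sample E, sample K, sample P]

7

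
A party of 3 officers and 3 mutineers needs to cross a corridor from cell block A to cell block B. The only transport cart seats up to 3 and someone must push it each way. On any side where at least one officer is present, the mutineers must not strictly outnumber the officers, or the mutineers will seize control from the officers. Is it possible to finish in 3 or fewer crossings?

Counting alone: each trip to cell block B takes at most 3 across and each return brings at least 1 back, so after t trips out (and t−1 returns) at most 3t − (t−1) of the 6 are across; that first reaches 6 at t = 3, so at least 5 crossings are needed.
Since 3 < 5, 3 crossings cannot be enough. (The shortest complete plan in fact takes 5:)
1. 2 mutineers → cell block B.  (cell block A: 3O 1M; cell block B: 0O 2M)
2. 1 mutineer ← cell block A.  (cell block A: 3O 2M; cell block B: 0O 1M)
3. 3 officers → cell block B.  (cell block A: 0O 2M; cell block B: 3O 1M)
4. 1 mutineer ← cell block A.  (cell block A: 0O 3M; cell block B: 3O 0M)
5. 3 mutineers → cell block B.  (cell block A: 0O 0M; cell block B: 3O 3M)

No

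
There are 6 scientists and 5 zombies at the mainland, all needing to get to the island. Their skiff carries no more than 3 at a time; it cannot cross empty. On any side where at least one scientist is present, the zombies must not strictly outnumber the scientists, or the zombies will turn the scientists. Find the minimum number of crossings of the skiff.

Counting alone: each trip to the island takes at most 3 across and each return brings at least 1 back, so after t trips out (and t−1 returns) at most 3t − (t−1) of the 11 are across; that first reaches 11 at t = 5, so at least 9 crossings are needed.
The plan below uses exactly 9 crossings, so it is optimal:
1. 3 zombies → the island.  (the mainland: 6S 2Z; the island: 0S 3Z)
2. 1 zombie ← the mainland.  (the mainland: 6S 3Z; the island: 0S 2Z)
3. 3 scientists → the island.  (the mainland: 3S 3Z; the island: 3S 2Z)
4. 1 scientist ← the mainland.  (the mainland: 4S 3Z; the island: 2S 2Z)
5. 2 scientists and 1 zombie → the island.  (the mainland: 2S 2Z; the island: 4S 3Z)
6. 1 scientist ← the mainland.  (the mainland: 3S 2Z; the island: 3S 3Z)
7. 2 scientists and 1 zombie → the island.  (the mainland: 1S 1Z; the island: 5S 4Z)
8. 1 scientist ← the mainland.  (the mainland: 2S 1Z; the island: 4S 4Z)
9. 2 scientists and 1 zombie → the island.  (the mainland: 0S 0Z; the island: 6S 5Z)

9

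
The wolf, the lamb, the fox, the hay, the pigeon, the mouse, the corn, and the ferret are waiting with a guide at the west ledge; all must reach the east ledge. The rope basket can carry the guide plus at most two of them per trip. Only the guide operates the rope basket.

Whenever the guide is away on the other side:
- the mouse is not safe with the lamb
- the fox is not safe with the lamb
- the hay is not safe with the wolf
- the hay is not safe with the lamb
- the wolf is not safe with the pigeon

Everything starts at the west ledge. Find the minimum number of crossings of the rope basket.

9

Counting alone: the guide can take at most 2 across per trip to the east ledge, so moving all 8 needs at least 4 loaded trips out, with a return between consecutive ones — at least 7 crossings.
The safety rule pushes this higher. Following every safe sequence of crossings, the most of the 8 that can be at the east ledge as the rope basket arrives there on crossing 7 is 7 — never all 8.
So no plan with fewer than 9 crossings exists, and this one achieves 9:
1. Guide goes to the east ledge with the lamb and the wolf.  [the west ledge: the corn, the ferret, the fox, the hay, the mouse, the pigeon | the east ledge: the lamb, the wolf]
2. Guide goes back to the west ledge alone.  [the west ledge: the corn, the ferret, the fox, the hay, the mouse, the pigeon | the east ledge: the lamb, the wolf]
3. Guide goes to the east ledge with the fox and the hay.  [the west ledge: the corn, the ferret, the mouse, the pigeon | the east ledge: the fox, the hay, the lamb, the wolf]
4. Guide goes back to the west ledge with the lamb and the wolf.  [the west ledge: the corn, the ferret, the lamb, the mouse, the pigeon, the wolf | the east ledge: the fox, the hay]
5. Guide goes to the east ledge with the mouse and the pigeon.  [the west ledge: the corn, the ferret, the lamb, the wolf | the east ledge: the fox, the hay, the mouse, the pigeon]
6. Guide goes back to the west ledge alone.  [the west ledge: the corn, the ferret, the lamb, the wolf | the east ledge: the fox, the hay, the mouse, the pigeon]
7. Guide goes to the east ledge with the corn and the ferret.  [the west ledge: the lamb, the wolf | the east ledge: the corn, the ferret, the fox, the hay, the mouse, the pigeon]
8. Guide goes back to the west ledge alone.  [the west ledge: the lamb, the wolf | the east ledge: the corn, the ferret, the fox, the hay, the mouse, the pigeon]
9. Guide goes to the east ledge with the lamb and the wolf.  [the west ledge: — | the east ledge: the corn, the ferret, the fox, the hay, the lamb, the mouse, the pigeon, the wolf]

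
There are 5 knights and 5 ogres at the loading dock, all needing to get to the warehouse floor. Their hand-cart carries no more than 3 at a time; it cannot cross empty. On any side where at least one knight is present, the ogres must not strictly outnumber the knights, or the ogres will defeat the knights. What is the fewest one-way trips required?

11

Counting alone: each trip to the warehouse floor takes at most 3 across and each return brings at least 1 back, so after t trips out (and t−1 returns) at most 3t − (t−1) of the 10 are across; that first reaches 10 at t = 5, so at least 9 crossings are needed.
The safety rule pushes this higher. Following every safe sequence of crossings, the most of the 10 that can be at the warehouse floor as the hand-cart arrives there on crossing 9 is 9 — never all 10.
So no plan with fewer than 11 crossings exists, and this one achieves 11:
1. 2 ogres → the warehouse floor.  (the loading dock: 5K 3O; the warehouse floor: 0K 2O)
2. 1 ogre ← the loading dock.  (the loading dock: 5K 4O; the warehouse floor: 0K 1O)
3. 3 ogres → the warehouse floor.  (the loading dock: 5K 1O; the warehouse floor: 0K 4O)
4. 1 ogre ← the loading dock.  (the loading dock: 5K 2O; the warehouse floor: 0K 3O)
5. 3 knights → the warehouse floor.  (the loading dock: 2K 2O; the warehouse floor: 3K 3O)
6. 1 knight and 1 ogre ← the loading dock.  (the loading dock: 3K 3O; the warehouse floor: 2K 2O)
7. 3 knights → the warehouse floor.  (the loading dock: 0K 3O; the warehouse floor: 5K 2O)
8. 1 ogre ← the loading dock.  (the loading dock: 0K 4O; the warehouse floor: 5K 1O)
9. 2 ogres → the warehouse floor.  (the loading dock: 0K 2O; the warehouse floor: 5K 3O)
10. 1 ogre ← the loading dock.  (the loading dock: 0K 3O; the warehouse floor: 5K 2O)
11. 3 ogres → the warehouse floor.  (the loading dock: 0K 0O; the warehouse floor: 5K 5O)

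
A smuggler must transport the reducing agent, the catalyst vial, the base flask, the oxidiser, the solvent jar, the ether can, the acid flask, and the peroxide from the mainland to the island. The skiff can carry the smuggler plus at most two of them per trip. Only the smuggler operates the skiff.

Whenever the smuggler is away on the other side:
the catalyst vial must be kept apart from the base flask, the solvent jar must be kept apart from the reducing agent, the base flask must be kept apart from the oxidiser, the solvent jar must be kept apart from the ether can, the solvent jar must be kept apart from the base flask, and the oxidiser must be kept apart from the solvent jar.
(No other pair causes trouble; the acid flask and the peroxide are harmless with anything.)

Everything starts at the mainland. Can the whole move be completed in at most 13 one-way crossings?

Yes

Yes — this plan uses 13 crossings (≤ 13):
1. Smuggler goes to the island with the base flask and the solvent jar.
2. Smuggler goes back to the mainland with the base flask.
3. Smuggler goes to the island with the base flask and the reducing agent.
4. Smuggler goes back to the mainland with the solvent jar.
5. Smuggler goes to the island with the ether can and the oxidiser.
6. Smuggler goes back to the mainland with the base flask.
7. Smuggler goes to the island with the base flask and the catalyst vial.
8. Smuggler goes back to the mainland with the base flask.
9. Smuggler goes to the island with the acid flask and the base flask.
10. Smuggler goes back to the mainland with the base flask.
11. Smuggler goes to the island with the base flask and the peroxide.
12. Smuggler goes back to the mainland with the base flask.
13. Smuggler goes to the island with the base flask and the solvent jar.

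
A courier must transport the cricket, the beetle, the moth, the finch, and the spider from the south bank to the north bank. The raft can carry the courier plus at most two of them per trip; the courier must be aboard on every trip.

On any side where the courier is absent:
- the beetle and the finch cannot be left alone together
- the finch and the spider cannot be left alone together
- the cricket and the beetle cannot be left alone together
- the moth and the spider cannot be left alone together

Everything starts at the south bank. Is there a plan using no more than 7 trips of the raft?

Yes

Yes — this plan uses 7 crossings (≤ 7):
1. Courier goes to the north bank with the beetle and the spider.  [the south bank: the cricket, the finch, the moth | the north bank: the beetle, the spider]
2. Courier goes back to the south bank alone.  [the south bank: the cricket, the finch, the moth | the north bank: the beetle, the spider]
3. Courier goes to the north bank with the cricket.  [the south bank: the finch, the moth | the north bank: the beetle, the cricket, the spider]
4. Courier goes back to the south bank with the beetle.  [the south bank: the beetle, the finch, the moth | the north bank: the cricket, the spider]
5. Courier goes to the north bank with the finch and the moth.  [the south bank: the beetle | the north bank: the cricket, the finch, the moth, the spider]
6. Courier goes back to the south bank with the spider.  [the south bank: the beetle, the spider | the north bank: the cricket, the finch, the moth]
7. Courier goes to the north bank with the beetle and the spider.  [the south bank: — | the north bank: the beetle, the cricket, the finch, the moth, the spider]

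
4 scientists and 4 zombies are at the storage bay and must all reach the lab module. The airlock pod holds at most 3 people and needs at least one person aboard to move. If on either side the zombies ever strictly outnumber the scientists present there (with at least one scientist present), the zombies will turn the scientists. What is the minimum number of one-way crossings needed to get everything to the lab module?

Counting alone: each trip to the lab module takes at most 3 across and each return brings at least 1 back, so after t trips out (and t−1 returns) at most 3t − (t−1) of the 8 are across; that first reaches 8 at t = 4, so at least 7 crossings are needed.
The safety rule pushes this higher. Following every safe sequence of crossings, the most of the 8 that can be at the lab module as the airlock pod arrives there on crossing 7 is 7 — never all 8.
So no plan with fewer than 9 crossings exists, and this one achieves 9:
1. 2 zombies → the lab module.  (the storage bay: 4S 2Z; the lab module: 0S 2Z)
2. 1 zombie ← the storage bay.  (the storage bay: 4S 3Z; the lab module: 0S 1Z)
3. 3 zombies → the lab module.  (the storage bay: 4S 0Z; the lab module: 0S 4Z)
4. 1 zombie ← the storage bay.  (the storage bay: 4S 1Z; the lab module: 0S 3Z)
5. 3 scientists → the lab module.  (the storage bay: 1S 1Z; the lab module: 3S 3Z)
6. 1 scientist and 1 zombie ← the storage bay.  (the storage bay: 2S 2Z; the lab module: 2S 2Z)
7. 2 scientists → the lab module.  (the storage bay: 0S 2Z; the lab module: 4S 2Z)
8. 1 zombie ← the storage bay.  (the storage bay: 0S 3Z; the lab module: 4S 1Z)
9. 3 zombies → the lab module.  (the storage bay: 0S 0Z; the lab module: 4S 4Z)

9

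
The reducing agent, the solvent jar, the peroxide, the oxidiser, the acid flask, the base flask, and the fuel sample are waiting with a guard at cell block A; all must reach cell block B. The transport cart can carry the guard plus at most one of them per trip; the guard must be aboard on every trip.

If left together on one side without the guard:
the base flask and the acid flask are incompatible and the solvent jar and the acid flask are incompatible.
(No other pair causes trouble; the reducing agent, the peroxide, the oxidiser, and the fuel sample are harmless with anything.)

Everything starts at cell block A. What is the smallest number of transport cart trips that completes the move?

Counting alone: the guard can take at most 1 across per trip to cell block B, so moving all 7 needs at least 7 loaded trips out, with a return between consecutive ones — at least 13 crossings.
The safety rule pushes this higher. Following every safe sequence of crossings, the most of the 7 that can be at cell block B as the transport cart arrives there on crossing 13 is 6 — never all 7.
So no plan with fewer than 15 crossings exists, and this one achieves 15:
1. Guard goes to cell block B with the acid flask.  [cell block A: the base flask, the fuel sample, the oxidiser, the peroxide, the reducing agent, the solvent jar | cell block B: the acid flask]
2. Guard goes back to cell block A alone.  [cell block A: the base flask, the fuel sample, the oxidiser, the peroxide, the reducing agent, the solvent jar | cell block B: the acid flask]
3. Guard goes to cell block B with the reducing agent.  [cell block A: the base flask, the fuel sample, the oxidiser, the peroxide, the solvent jar | cell block B: the acid flask, the reducing agent]
4. Guard goes back to cell block A alone.  [cell block A: the base flask, the fuel sample, the oxidiser, the peroxide, the solvent jar | cell block B: the acid flask, the reducing agent]
5. Guard goes to cell block B with the solvent jar.  [cell block A: the base flask, the fuel sample, the oxidiser, the peroxide | cell block B: the acid flask, the reducing agent, the solvent jar]
6. Guard goes back to cell block A with the acid flask.  [cell block A: the acid flask, the base flask, the fuel sample, the oxidiser, the peroxide | cell block B: the reducing agent, the solvent jar]
7. Guard goes to cell block B with the base flask.  [cell block A: the acid flask, the fuel sample, the oxidiser, the peroxide | cell block B: the base flask, the reducing agent, the solvent jar]
8. Guard goes back to cell block A alone.  [cell block A: the acid flask, the fuel sample, the oxidiser, the peroxide | cell block B: the base flask, the reducing agent, the solvent jar]
9. Guard goes to cell block B with the peroxide.  [cell block A: the acid flask, the fuel sample, the oxidiser | cell block B: the base flask, the peroxide, the reducing agent, the solvent jar]
10. Guard goes back to cell block A alone.  [cell block A: the acid flask, the fuel sample, the oxidiser | cell block B: the base flask, the peroxide, the reducing agent, the solvent jar]
11. Guard goes to cell block B with the oxidiser.  [cell block A: the acid flask, the fuel sample | cell block B: the base flask, the oxidiser, the peroxide, the reducing agent, the solvent jar]
12. Guard goes back to cell block A alone.  [cell block A: the acid flask, the fuel sample | cell block B: the base flask, the oxidiser, the peroxide, the reducing agent, the solvent jar]
13. Guard goes to cell block B with the fuel sample.  [cell block A: the acid flask | cell block B: the base flask, the fuel sample, the oxidiser, the peroxide, the reducing agent, the solvent jar]
14. Guard goes back to cell block A alone.  [cell block A: the acid flask | cell block B: the base flask, the fuel sample, the oxidiser, the peroxide, the reducing agent, the solvent jar]
15. Guard goes to cell block B with the acid flask.  [cell block A: — | cell block B: the acid flask, the base flask, the fuel sample, the oxidiser, the peroxide, the reducing agent, the solvent jar]

15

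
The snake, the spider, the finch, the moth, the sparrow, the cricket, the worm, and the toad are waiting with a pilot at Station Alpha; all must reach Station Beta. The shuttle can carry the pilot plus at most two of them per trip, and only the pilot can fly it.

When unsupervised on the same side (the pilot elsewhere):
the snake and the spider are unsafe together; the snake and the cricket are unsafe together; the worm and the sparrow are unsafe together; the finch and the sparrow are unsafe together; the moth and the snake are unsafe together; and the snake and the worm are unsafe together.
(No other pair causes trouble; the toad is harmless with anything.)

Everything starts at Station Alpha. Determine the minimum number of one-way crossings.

9

Counting alone: the pilot can take at most 2 across per trip to Station Beta, so moving all 8 needs at least 4 loaded trips out, with a return between consecutive ones — at least 7 crossings.
The safety rule pushes this higher. Following every safe sequence of crossings, the most of the 8 that can be at Station Beta as the shuttle arrives there on crossing 7 is 6 — never all 8.
So no plan with fewer than 9 crossings exists, and this one achieves 9:
1. Pilot goes to Station Beta with the snake and the sparrow.  [Station Alpha: the cricket, the finch, the moth, the spider, the toad, the worm | Station Beta: the snake, the sparrow]
2. Pilot goes back to Station Alpha alone.  [Station Alpha: the cricket, the finch, the moth, the spider, the toad, the worm | Station Beta: the snake, the sparrow]
3. Pilot goes to Station Beta with the moth and the spider.  [Station Alpha: the cricket, the finch, the toad, the worm | Station Beta: the moth, the snake, the sparrow, the spider]
4. Pilot goes back to Station Alpha with the snake.  [Station Alpha: the cricket, the finch, the snake, the toad, the worm | Station Beta: the moth, the sparrow, the spider]
5. Pilot goes to Station Beta with the cricket and the worm.  [Station Alpha: the finch, the snake, the toad | Station Beta: the cricket, the moth, the sparrow, the spider, the worm]
6. Pilot goes back to Station Alpha with the sparrow.  [Station Alpha: the finch, the snake, the sparrow, the toad | Station Beta: the cricket, the moth, the spider, the worm]
7. Pilot goes to Station Beta with the finch and the toad.  [Station Alpha: the snake, the sparrow | Station Beta: the cricket, the finch, the moth, the spider, the toad, the worm]
8. Pilot goes back to Station Alpha alone.  [Station Alpha: the snake, the sparrow | Station Beta: the cricket, the finch, the moth, the spider, the toad, the worm]
9. Pilot goes to Station Beta with the snake and the sparrow.  [Station Alpha: — | Station Beta: the cricket, the finch, the moth, the snake, the sparrow, the spider, the toad, the worm]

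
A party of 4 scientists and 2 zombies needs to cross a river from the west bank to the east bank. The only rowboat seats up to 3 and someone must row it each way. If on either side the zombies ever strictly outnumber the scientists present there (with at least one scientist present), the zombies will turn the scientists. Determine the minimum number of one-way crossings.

5

Counting alone: each trip to the east bank takes at most 3 across and each return brings at least 1 back, so after t trips out (and t−1 returns) at most 3t − (t−1) of the 6 are across; that first reaches 6 at t = 3, so at least 5 crossings are needed.
The plan below uses exactly 5 crossings, so it is optimal:
1. 2 zombies → the east bank.  (the west bank: 4S 0Z; the east bank: 0S 2Z)
2. 1 zombie ← the west bank.  (the west bank: 4S 1Z; the east bank: 0S 1Z)
3. 2 scientists and 1 zombie → the east bank.  (the west bank: 2S 0Z; the east bank: 2S 2Z)
4. 1 zombie ← the west bank.  (the west bank: 2S 1Z; the east bank: 2S 1Z)
5. 2 scientists and 1 zombie → the east bank.  (the west bank: 0S 0Z; the east bank: 4S 2Z)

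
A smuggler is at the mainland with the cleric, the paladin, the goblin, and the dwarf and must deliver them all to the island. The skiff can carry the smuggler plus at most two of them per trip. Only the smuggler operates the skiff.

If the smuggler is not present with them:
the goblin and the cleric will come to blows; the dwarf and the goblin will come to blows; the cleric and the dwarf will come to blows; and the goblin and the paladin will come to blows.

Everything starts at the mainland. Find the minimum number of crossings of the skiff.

Counting alone: the smuggler can take at most 2 across per trip to the island, so moving all 4 needs at least 2 loaded trips out, with a return between consecutive ones — at least 3 crossings.
The safety rule pushes this higher. Following every safe sequence of crossings, the most of the 4 that can be at the island as the skiff arrives there on crossing 3 is 3 — never all 4.
So no plan with fewer than 5 crossings exists, and this one achieves 5:
1. Smuggler goes to the island with the cleric and the goblin.  [the mainland: the dwarf, the paladin | the island: the cleric, the goblin]
2. Smuggler goes back to the mainland with the cleric.  [the mainland: the cleric, the dwarf, the paladin | the island: the goblin]
3. Smuggler goes to the island with the cleric and the paladin.  [the mainland: the dwarf | the island: the cleric, the goblin, the paladin]
4. Smuggler goes back to the mainland with the goblin.  [the mainland: the dwarf, the goblin | the island: the cleric, the paladin]
5. Smuggler goes to the island with the dwarf and the goblin.  [the mainland: — | the island: the cleric, the dwarf, the goblin, the paladin]

5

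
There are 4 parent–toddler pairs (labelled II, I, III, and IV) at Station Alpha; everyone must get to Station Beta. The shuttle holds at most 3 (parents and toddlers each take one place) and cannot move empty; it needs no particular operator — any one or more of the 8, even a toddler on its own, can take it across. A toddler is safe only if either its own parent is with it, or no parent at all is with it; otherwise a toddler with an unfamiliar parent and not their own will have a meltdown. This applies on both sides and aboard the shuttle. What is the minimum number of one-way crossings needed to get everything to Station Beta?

9

Counting alone: each trip to Station Beta takes at most 3 across and each return brings at least 1 back, so after t trips out (and t−1 returns) at most 3t − (t−1) of the 8 are across; that first reaches 8 at t = 4, so at least 7 crossings are needed.
The safety rule pushes this higher. Following every safe sequence of crossings, the most of the 8 that can be at Station Beta as the shuttle arrives there on crossing 7 is 7 — never all 8.
So no plan with fewer than 9 crossings exists, and this one achieves 9:
1. parent II and toddler II cross → Station Beta.
2. parent II crosses ← Station Alpha.
3. parent I, parent II, and toddler I cross → Station Beta.
4. parent II and toddler II cross ← Station Alpha.
5. parent II, parent III, and parent IV cross → Station Beta.
6. toddler I crosses ← Station Alpha.
7. toddler I and toddler II cross → Station Beta.
8. toddler II crosses ← Station Alpha.
9. toddler II, toddler III, and toddler IV cross → Station Beta.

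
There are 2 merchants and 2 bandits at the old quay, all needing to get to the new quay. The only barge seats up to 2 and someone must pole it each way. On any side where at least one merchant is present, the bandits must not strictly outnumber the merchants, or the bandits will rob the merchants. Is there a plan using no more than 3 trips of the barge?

No

Counting alone: each trip to the new quay takes at most 2 across and each return brings at least 1 back, so after t trips out (and t−1 returns) at most 2t − (t−1) of the 4 are across; that first reaches 4 at t = 3, so at least 5 crossings are needed.
Since 3 < 5, 3 crossings cannot be enough. (The shortest complete plan in fact takes 5:)
1. 2 bandits → the new quay.  (the old quay: 2M 0B; the new quay: 0M 2B)
2. 1 bandit ← the old quay.  (the old quay: 2M 1B; the new quay: 0M 1B)
3. 2 merchants → the new quay.  (the old quay: 0M 1B; the new quay: 2M 1B)
4. 1 bandit ← the old quay.  (the old quay: 0M 2B; the new quay: 2M 0B)
5. 2 bandits → the new quay.  (the old quay: 0M 0B; the new quay: 2M 2B)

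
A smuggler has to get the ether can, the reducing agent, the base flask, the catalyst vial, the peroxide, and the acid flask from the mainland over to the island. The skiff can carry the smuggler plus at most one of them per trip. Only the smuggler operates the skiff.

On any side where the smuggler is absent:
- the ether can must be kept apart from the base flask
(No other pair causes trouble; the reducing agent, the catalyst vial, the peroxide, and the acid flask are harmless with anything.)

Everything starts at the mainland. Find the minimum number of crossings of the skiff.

11

Counting alone: the smuggler can take at most 1 across per trip to the island, so moving all 6 needs at least 6 loaded trips out, with a return between consecutive ones — at least 11 crossings.
The plan below uses exactly 11 crossings, so it is optimal:
1. Smuggler goes to the island with the ether can.  [the mainland: the acid flask, the base flask, the catalyst vial, the peroxide, the reducing agent | the island: the ether can]
2. Smuggler goes back to the mainland alone.  [the mainland: the acid flask, the base flask, the catalyst vial, the peroxide, the reducing agent | the island: the ether can]
3. Smuggler goes to the island with the reducing agent.  [the mainland: the acid flask, the base flask, the catalyst vial, the peroxide | the island: the ether can, the reducing agent]
4. Smuggler goes back to the mainland alone.  [the mainland: the acid flask, the base flask, the catalyst vial, the peroxide | the island: the ether can, the reducing agent]
5. Smuggler goes to the island with the catalyst vial.  [the mainland: the acid flask, the base flask, the peroxide | the island: the catalyst vial, the ether can, the reducing agent]
6. Smuggler goes back to the mainland alone.  [the mainland: the acid flask, the base flask, the peroxide | the island: the catalyst vial, the ether can, the reducing agent]
7. Smuggler goes to the island with the peroxide.  [the mainland: the acid flask, the base flask | the island: the catalyst vial, the ether can, the peroxide, the reducing agent]
8. Smuggler goes back to the mainland alone.  [the mainland: the acid flask, the base flask | the island: the catalyst vial, the ether can, the peroxide, the reducing agent]
9. Smuggler goes to the island with the acid flask.  [the mainland: the base flask | the island: the acid flask, the catalyst vial, the ether can, the peroxide, the reducing agent]
10. Smuggler goes back to the mainland alone.  [the mainland: the base flask | the island: the acid flask, the catalyst vial, the ether can, the peroxide, the reducing agent]
11. Smuggler goes to the island with the base flask.  [the mainland: — | the island: the acid flask, the base flask, the catalyst vial, the ether can, the peroxide, the reducing agent]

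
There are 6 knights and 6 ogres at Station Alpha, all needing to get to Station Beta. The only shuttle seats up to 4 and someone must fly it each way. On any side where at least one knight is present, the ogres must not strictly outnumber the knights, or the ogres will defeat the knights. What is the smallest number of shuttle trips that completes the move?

9

Counting alone: each trip to Station Beta takes at most 4 across and each return brings at least 1 back, so after t trips out (and t−1 returns) at most 4t − (t−1) of the 12 are across; that first reaches 12 at t = 4, so at least 7 crossings are needed.
The safety rule pushes this higher. Following every safe sequence of crossings, the most of the 12 that can be at Station Beta as the shuttle arrives there on crossing 7 is 11 — never all 12.
So no plan with fewer than 9 crossings exists, and this one achieves 9:
1. 2 ogres → Station Beta.  (Station Alpha: 6K 4O; Station Beta: 0K 2O)
2. 1 ogre ← Station Alpha.  (Station Alpha: 6K 5O; Station Beta: 0K 1O)
3. 4 ogres → Station Beta.  (Station Alpha: 6K 1O; Station Beta: 0K 5O)
4. 1 ogre ← Station Alpha.  (Station Alpha: 6K 2O; Station Beta: 0K 4O)
5. 4 knights → Station Beta.  (Station Alpha: 2K 2O; Station Beta: 4K 4O)
6. 1 knight and 1 ogre ← Station Alpha.  (Station Alpha: 3K 3O; Station Beta: 3K 3O)
7. 2 knights and 2 ogres → Station Beta.  (Station Alpha: 1K 1O; Station Beta: 5K 5O)
8. 1 knight and 1 ogre ← Station Alpha.  (Station Alpha: 2K 2O; Station Beta: 4K 4O)
9. 2 knights and 2 ogres → Station Beta.  (Station Alpha: 0K 0O; Station Beta: 6K 6O)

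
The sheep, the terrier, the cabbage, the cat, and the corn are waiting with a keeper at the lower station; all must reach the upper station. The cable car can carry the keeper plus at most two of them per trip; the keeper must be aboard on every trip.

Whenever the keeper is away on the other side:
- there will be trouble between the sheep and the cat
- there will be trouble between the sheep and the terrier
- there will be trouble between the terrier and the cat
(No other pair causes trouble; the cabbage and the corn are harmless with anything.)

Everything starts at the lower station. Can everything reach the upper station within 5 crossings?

Counting alone: the keeper can take at most 2 across per trip to the upper station, so moving all 5 needs at least 3 loaded trips out, with a return between consecutive ones — at least 5 crossings.
The safety rule pushes this higher. Following every safe sequence of crossings, the most of the 5 that can be at the upper station as the cable car arrives there on crossing 5 is 4 — never all 5.
So the move cannot be finished within 5 crossings. (The shortest complete plan takes 7:)
1. Keeper goes to the upper station with the sheep and the terrier.
2. Keeper goes back to the lower station with the sheep.
3. Keeper goes to the upper station with the cabbage and the sheep.
4. Keeper goes back to the lower station with the sheep.
5. Keeper goes to the upper station with the corn and the sheep.
6. Keeper goes back to the lower station with the sheep.
7. Keeper goes to the upper station with the cat and the sheep.

No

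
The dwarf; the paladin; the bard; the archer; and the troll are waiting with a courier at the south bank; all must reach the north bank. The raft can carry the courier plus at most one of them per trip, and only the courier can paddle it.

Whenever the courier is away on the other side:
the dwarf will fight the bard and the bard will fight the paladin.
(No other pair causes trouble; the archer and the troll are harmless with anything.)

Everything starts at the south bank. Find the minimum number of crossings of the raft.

11

Counting alone: the courier can take at most 1 across per trip to the north bank, so moving all 5 needs at least 5 loaded trips out, with a return between consecutive ones — at least 9 crossings.
The safety rule pushes this higher. Following every safe sequence of crossings, the most of the 5 that can be at the north bank as the raft arrives there on crossing 9 is 4 — never all 5.
So no plan with fewer than 11 crossings exists, and this one achieves 11:
1. Courier goes to the north bank with the bard.
2. Courier goes back to the south bank alone.
3. Courier goes to the north bank with the dwarf.
4. Courier goes back to the south bank with the bard.
5. Courier goes to the north bank with the paladin.
6. Courier goes back to the south bank alone.
7. Courier goes to the north bank with the archer.
8. Courier goes back to the south bank alone.
9. Courier goes to the north bank with the troll.
10. Courier goes back to the south bank alone.
11. Courier goes to the north bank with the bard.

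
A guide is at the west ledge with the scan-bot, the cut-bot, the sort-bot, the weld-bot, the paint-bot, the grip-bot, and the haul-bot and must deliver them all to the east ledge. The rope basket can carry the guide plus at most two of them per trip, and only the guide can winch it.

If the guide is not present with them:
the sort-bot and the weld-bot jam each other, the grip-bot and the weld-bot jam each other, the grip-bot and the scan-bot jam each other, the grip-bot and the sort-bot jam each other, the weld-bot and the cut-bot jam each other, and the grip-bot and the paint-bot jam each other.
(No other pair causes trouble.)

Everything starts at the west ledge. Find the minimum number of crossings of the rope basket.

11

Counting alone: the guide can take at most 2 across per trip to the east ledge, so moving all 7 needs at least 4 loaded trips out, with a return between consecutive ones — at least 7 crossings.
The safety rule pushes this higher. Following every safe sequence of crossings, the most of the 7 that can be at the east ledge as the rope basket arrives there on crossings 7, 9 is 5, 6 respectively — never all 7.
So no plan with fewer than 11 crossings exists, and this one achieves 11:
1. Guide goes to the east ledge with the grip-bot and the weld-bot.  [the west ledge: the cut-bot, the haul-bot, the paint-bot, the scan-bot, the sort-bot | the east ledge: the grip-bot, the weld-bot]
2. Guide goes back to the west ledge with the weld-bot.  [the west ledge: the cut-bot, the haul-bot, the paint-bot, the scan-bot, the sort-bot, the weld-bot | the east ledge: the grip-bot]
3. Guide goes to the east ledge with the scan-bot and the weld-bot.  [the west ledge: the cut-bot, the haul-bot, the paint-bot, the sort-bot | the east ledge: the grip-bot, the scan-bot, the weld-bot]
4. Guide goes back to the west ledge with the grip-bot.  [the west ledge: the cut-bot, the grip-bot, the haul-bot, the paint-bot, the sort-bot | the east ledge: the scan-bot, the weld-bot]
5. Guide goes to the east ledge with the paint-bot and the sort-bot.  [the west ledge: the cut-bot, the grip-bot, the haul-bot | the east ledge: the paint-bot, the scan-bot, the sort-bot, the weld-bot]
6. Guide goes back to the west ledge with the sort-bot.  [the west ledge: the cut-bot, the grip-bot, the haul-bot, the sort-bot | the east ledge: the paint-bot, the scan-bot, the weld-bot]
7. Guide goes to the east ledge with the cut-bot and the sort-bot.  [the west ledge: the grip-bot, the haul-bot | the east ledge: the cut-bot, the paint-bot, the scan-bot, the sort-bot, the weld-bot]
8. Guide goes back to the west ledge with the weld-bot.  [the west ledge: the grip-bot, the haul-bot, the weld-bot | the east ledge: the cut-bot, the paint-bot, the scan-bot, the sort-bot]
9. Guide goes to the east ledge with the haul-bot and the weld-bot.  [the west ledge: the grip-bot | the east ledge: the cut-bot, the haul-bot, the paint-bot, the scan-bot, the sort-bot, the weld-bot]
10. Guide goes back to the west ledge with the weld-bot.  [the west ledge: the grip-bot, the weld-bot | the east ledge: the cut-bot, the haul-bot, the paint-bot, the scan-bot, the sort-bot]
11. Guide goes to the east ledge with the grip-bot and the weld-bot.  [the west ledge: — | the east ledge: the cut-bot, the grip-bot, the haul-bot, the paint-bot, the scan-bot, the sort-bot, the weld-bot]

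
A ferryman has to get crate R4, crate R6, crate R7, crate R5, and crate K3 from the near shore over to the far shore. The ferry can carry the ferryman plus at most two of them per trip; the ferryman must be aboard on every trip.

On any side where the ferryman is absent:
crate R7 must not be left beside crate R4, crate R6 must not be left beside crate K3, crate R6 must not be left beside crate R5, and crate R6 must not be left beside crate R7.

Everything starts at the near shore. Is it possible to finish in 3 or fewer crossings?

Counting alone: the ferryman can take at most 2 across per trip to the far shore, so moving all 5 needs at least 3 loaded trips out, with a return between consecutive ones — at least 5 crossings.
Since 3 < 5, 3 crossings cannot be enough. (The shortest complete plan in fact takes 5:)
1. Ferryman goes to the far shore with crate R4 and crate R6.  [the near shore: crate K3, crate R5, crate R7 | the far shore: crate R4, crate R6]
2. Ferryman goes back to the near shore alone.  [the near shore: crate K3, crate R5, crate R7 | the far shore: crate R4, crate R6]
3. Ferryman goes to the far shore with crate K3 and crate R5.  [the near shore: crate R7 | the far shore: crate K3, crate R4, crate R5, crate R6]
4. Ferryman goes back to the near shore with crate R6.  [the near shore: crate R6, crate R7 | the far shore: crate K3, crate R4, crate R5]
5. Ferryman goes to the far shore with crate R6 and crate R7.  [the near shore: — | the far shore: crate K3, crate R4, crate R5, crate R6, crate R7]

No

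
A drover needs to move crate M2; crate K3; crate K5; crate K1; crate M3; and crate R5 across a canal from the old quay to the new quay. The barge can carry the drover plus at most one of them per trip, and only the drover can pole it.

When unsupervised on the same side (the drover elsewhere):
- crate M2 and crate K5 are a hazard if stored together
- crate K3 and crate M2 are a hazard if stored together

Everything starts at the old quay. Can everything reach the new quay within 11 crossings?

Counting alone: the drover can take at most 1 across per trip to the new quay, so moving all 6 needs at least 6 loaded trips out, with a return between consecutive ones — at least 11 crossings.
The safety rule pushes this higher. Following every safe sequence of crossings, the most of the 6 that can be at the new quay as the barge arrives there on crossing 11 is 5 — never all 6.
So the move cannot be finished within 11 crossings. (The shortest complete plan takes 13:)
1. Drover goes to the new quay with crate M2.
2. Drover goes back to the old quay alone.
3. Drover goes to the new quay with crate K3.
4. Drover goes back to the old quay with crate M2.
5. Drover goes to the new quay with crate K5.
6. Drover goes back to the old quay alone.
7. Drover goes to the new quay with crate K1.
8. Drover goes back to the old quay alone.
9. Drover goes to the new quay with crate M3.
10. Drover goes back to the old quay alone.
11. Drover goes to the new quay with crate R5.
12. Drover goes back to the old quay alone.
13. Drover goes to the new quay with crate M2.

No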